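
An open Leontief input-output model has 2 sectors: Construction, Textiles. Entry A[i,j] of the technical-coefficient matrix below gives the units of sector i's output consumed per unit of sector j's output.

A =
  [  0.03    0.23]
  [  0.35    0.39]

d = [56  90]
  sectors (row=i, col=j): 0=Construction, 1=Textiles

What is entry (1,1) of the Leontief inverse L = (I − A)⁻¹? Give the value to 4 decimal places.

L[1,1] = 1.8975

Form M = I − A:
  [  0.97   -0.23]
  [ -0.35    0.61]
Leontief inverse L = M⁻¹:
  [  1.1933    0.4499]
  [  0.6847    1.8975]
Total output x = L · d:
  x_0 = 1.1933·56 + 0.4499·90 = 107.3161
  x_1 = 0.6847·56 + 1.8975·90 = 209.1158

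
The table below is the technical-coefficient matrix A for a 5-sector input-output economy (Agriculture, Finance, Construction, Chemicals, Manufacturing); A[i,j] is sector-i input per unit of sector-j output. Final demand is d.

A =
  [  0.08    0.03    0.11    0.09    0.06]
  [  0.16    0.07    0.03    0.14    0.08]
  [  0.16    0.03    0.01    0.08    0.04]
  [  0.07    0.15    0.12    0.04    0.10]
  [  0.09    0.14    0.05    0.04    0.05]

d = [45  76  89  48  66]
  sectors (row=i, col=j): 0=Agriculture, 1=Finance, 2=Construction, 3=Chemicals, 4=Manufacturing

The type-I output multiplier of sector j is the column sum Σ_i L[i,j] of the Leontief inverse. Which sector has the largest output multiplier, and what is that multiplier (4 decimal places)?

Agriculture (1.9306)

Form M = I − A:
  [  0.92   -0.03   -0.11   -0.09   -0.06]
  [ -0.16    0.93   -0.03   -0.14   -0.08]
  [ -0.16   -0.03    0.99   -0.08   -0.04]
  [ -0.07   -0.15   -0.12    0.96   -0.10]
  [ -0.09   -0.14   -0.05   -0.04    0.95]
Leontief inverse L = M⁻¹:
  [  1.1471    0.0788    0.1513    0.1358    0.0997]
  [  0.2431    1.1393    0.0930    0.2024    0.1365]
  [  0.2127    0.0720    1.0545    0.1215    0.0767]
  [  0.1651    0.2124    0.1668    1.1084    0.1520]
  [  0.1626    0.1881    0.0906    0.0958    1.0926]
Total output x = L · d:
  x_0 = 1.1471·45 + 0.0788·76 + 0.1513·89 + 0.1358·48 + 0.0997·66 = 84.1782
  x_1 = 0.2431·45 + 1.1393·76 + 0.0930·89 + 0.2024·48 + 0.1365·66 = 124.5202
  x_2 = 0.2127·45 + 0.0720·76 + 1.0545·89 + 0.1215·48 + 0.0767·66 = 119.7893
  x_3 = 0.1651·45 + 0.2124·76 + 0.1668·89 + 1.1084·48 + 0.1520·66 = 101.6496
  x_4 = 0.1626·45 + 0.1881·76 + 0.0906·89 + 0.0958·48 + 1.0926·66 = 106.3835
Output multipliers (column sums of L):
  Agriculture: 1.9306
  Finance: 1.6906
  Construction: 1.5562
  Chemicals: 1.6638
  Manufacturing: 1.5576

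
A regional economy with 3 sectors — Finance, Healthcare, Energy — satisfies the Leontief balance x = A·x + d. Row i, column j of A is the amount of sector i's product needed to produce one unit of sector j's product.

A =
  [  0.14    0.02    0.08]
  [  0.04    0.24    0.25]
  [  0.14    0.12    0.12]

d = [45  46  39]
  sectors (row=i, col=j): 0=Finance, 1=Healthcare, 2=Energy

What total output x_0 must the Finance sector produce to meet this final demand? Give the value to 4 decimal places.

60.4069

Form M = I − A:
  [  0.86   -0.02   -0.08]
  [ -0.04    0.76   -0.25]
  [ -0.14   -0.12    0.88]
Leontief inverse L = M⁻¹:
  [  1.1850    0.0505    0.1221]
  [  0.1302    1.3831    0.4048]
  [  0.2063    0.1966    1.2110]
Total output x = L · d:
  x_0 = 1.1850·45 + 0.0505·46 + 0.1221·39 = 60.4069
  x_1 = 0.1302·45 + 1.3831·46 + 0.4048·39 = 85.2701
  x_2 = 0.2063·45 + 0.1966·46 + 1.2110·39 = 65.5561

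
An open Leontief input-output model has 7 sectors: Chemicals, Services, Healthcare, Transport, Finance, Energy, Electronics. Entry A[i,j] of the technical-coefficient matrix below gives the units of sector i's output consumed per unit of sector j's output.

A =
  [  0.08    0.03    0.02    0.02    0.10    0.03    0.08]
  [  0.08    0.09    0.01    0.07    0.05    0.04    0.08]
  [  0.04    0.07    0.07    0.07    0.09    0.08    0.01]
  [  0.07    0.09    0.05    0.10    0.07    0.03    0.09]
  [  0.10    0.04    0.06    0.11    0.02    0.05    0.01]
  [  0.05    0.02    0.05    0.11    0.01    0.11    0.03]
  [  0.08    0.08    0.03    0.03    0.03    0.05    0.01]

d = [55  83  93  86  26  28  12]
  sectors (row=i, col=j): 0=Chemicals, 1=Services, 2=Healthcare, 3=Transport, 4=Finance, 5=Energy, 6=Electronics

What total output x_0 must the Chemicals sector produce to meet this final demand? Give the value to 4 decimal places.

Form M = I − A:
  [  0.92   -0.03   -0.02   -0.02   -0.10   -0.03   -0.08]
  [ -0.08    0.91   -0.01   -0.07   -0.05   -0.04   -0.08]
  [ -0.04   -0.07    0.93   -0.07   -0.09   -0.08   -0.01]
  [ -0.07   -0.09   -0.05    0.90   -0.07   -0.03   -0.09]
  [ -0.10   -0.04   -0.06   -0.11    0.98   -0.05   -0.01]
  [ -0.05   -0.02   -0.05   -0.11   -0.01    0.89   -0.03]
  [ -0.08   -0.08   -0.03   -0.03   -0.03   -0.05    0.99]
Leontief inverse L = M⁻¹:
  [  1.1254    0.0626    0.0431    0.0599    0.1301    0.0598    0.1050]
  [  0.1326    1.1332    0.0347    0.1174    0.0872    0.0739    0.1164]
  [  0.0918    0.1126    1.1016    0.1284    0.1280    0.1212    0.0443]
  [  0.1322    0.1435    0.0823    1.1589    0.1159    0.0713    0.1318]
  [  0.1467    0.0797    0.0870    0.1577    1.0610    0.0839    0.0468]
  [  0.0933    0.0576    0.0779    0.1605    0.0447    1.1478    0.0628]
  [  0.1176    0.1097    0.0487    0.0662    0.0594    0.0772    1.0379]
Total output x = L · d:
  x_0 = 1.1254·55 + 0.0626·83 + 0.0431·93 + 0.0599·86 + 0.1301·26 + 0.0598·28 + 0.1050·12 = 82.5728
  x_1 = 0.1326·55 + 1.1332·83 + 0.0347·93 + 0.1174·86 + 0.0872·26 + 0.0739·28 + 0.1164·12 = 120.4089
  x_2 = 0.0918·55 + 0.1126·83 + 1.1016·93 + 0.1284·86 + 0.1280·26 + 0.1212·28 + 0.0443·12 = 135.1428
  x_3 = 0.1322·55 + 0.1435·83 + 0.0823·93 + 1.1589·86 + 0.1159·26 + 0.0713·28 + 0.1318·12 = 133.0876
  x_4 = 0.1467·55 + 0.0797·83 + 0.0870·93 + 0.1577·86 + 1.0610·26 + 0.0839·28 + 0.0468·12 = 66.8286
  x_5 = 0.0933·55 + 0.0576·83 + 0.0779·93 + 0.1605·86 + 0.0447·26 + 1.1478·28 + 0.0628·12 = 65.0120
  x_6 = 0.1176·55 + 0.1097·83 + 0.0487·93 + 0.0662·86 + 0.0594·26 + 0.0772·28 + 1.0379·12 = 41.9605

82.5728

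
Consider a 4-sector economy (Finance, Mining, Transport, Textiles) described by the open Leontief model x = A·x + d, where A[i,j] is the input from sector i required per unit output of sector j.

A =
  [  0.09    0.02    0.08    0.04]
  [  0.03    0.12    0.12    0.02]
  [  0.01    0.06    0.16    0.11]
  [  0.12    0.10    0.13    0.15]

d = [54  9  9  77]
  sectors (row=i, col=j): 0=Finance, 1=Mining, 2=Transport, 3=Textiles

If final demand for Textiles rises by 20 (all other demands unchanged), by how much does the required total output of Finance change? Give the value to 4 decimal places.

Form M = I − A:
  [  0.91   -0.02   -0.08   -0.04]
  [ -0.03    0.88   -0.12   -0.02]
  [ -0.01   -0.06    0.84   -0.11]
  [ -0.12   -0.10   -0.13    0.85]
Leontief inverse L = M⁻¹:
  [  1.1107    0.0414    0.1224    0.0691]
  [  0.0470    1.1555    0.1777    0.0524]
  [  0.0386    0.1037    1.2343    0.1640]
  [  0.1682    0.1576    0.2270    1.2175]
Total output x = L · d:
  x_0 = 1.1107·54 + 0.0414·9 + 0.1224·9 + 0.0691·77 = 66.7729
  x_1 = 0.0470·54 + 1.1555·9 + 0.1777·9 + 0.0524·77 = 18.5677
  x_2 = 0.0386·54 + 0.1037·9 + 1.2343·9 + 0.1640·77 = 26.7546
  x_3 = 0.1682·54 + 0.1576·9 + 0.2270·9 + 1.2175·77 = 106.2913
Δx_0 = L[0,3] · Δd_3 = 0.0691 · 20 = 1.3817

1.3817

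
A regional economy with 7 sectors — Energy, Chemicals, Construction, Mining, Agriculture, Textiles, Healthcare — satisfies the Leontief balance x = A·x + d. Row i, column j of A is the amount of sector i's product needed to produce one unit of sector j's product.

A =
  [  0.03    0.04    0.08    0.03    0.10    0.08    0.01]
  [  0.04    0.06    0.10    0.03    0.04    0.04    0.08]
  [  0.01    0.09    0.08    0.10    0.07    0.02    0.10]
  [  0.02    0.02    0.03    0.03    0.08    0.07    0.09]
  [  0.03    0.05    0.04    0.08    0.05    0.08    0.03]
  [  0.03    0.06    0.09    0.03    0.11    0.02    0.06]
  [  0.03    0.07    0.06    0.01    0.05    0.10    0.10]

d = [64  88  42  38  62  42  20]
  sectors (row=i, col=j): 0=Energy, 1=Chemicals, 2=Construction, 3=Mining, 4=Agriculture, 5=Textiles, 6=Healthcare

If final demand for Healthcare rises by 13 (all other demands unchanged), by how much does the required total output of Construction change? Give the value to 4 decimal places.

2.0798

Form M = I − A:
  [  0.97   -0.04   -0.08   -0.03   -0.10   -0.08   -0.01]
  [ -0.04    0.94   -0.10   -0.03   -0.04   -0.04   -0.08]
  [ -0.01   -0.09    0.92   -0.10   -0.07   -0.02   -0.10]
  [ -0.02   -0.02   -0.03    0.97   -0.08   -0.07   -0.09]
  [ -0.03   -0.05   -0.04   -0.08    0.95   -0.08   -0.03]
  [ -0.03   -0.06   -0.09   -0.03   -0.11    0.98   -0.06]
  [ -0.03   -0.07   -0.06   -0.01   -0.05   -0.10    0.90]
Leontief inverse L = M⁻¹:
  [  1.0461    0.0761    0.1218    0.0631    0.1433    0.1123    0.0505]
  [  0.0571    1.1005    0.1462    0.0615    0.0840    0.0770    0.1288]
  [  0.0307    0.1350    1.1309    0.1353    0.1198    0.0669    0.1600]
  [  0.0355    0.0530    0.0671    1.0549    0.1186    0.1046    0.1290]
  [  0.0459    0.0825    0.0796    0.1065    1.0926    0.1128    0.0713]
  [  0.0476    0.0999    0.1343    0.0649    0.1528    1.0591    0.1065]
  [  0.0496    0.1134    0.1109    0.0408    0.0983    0.1393    1.1507]
Total output x = L · d:
  x_0 = 1.0461·64 + 0.0761·88 + 0.1218·42 + 0.0631·38 + 0.1433·62 + 0.1123·42 + 0.0505·20 = 95.7668
  x_1 = 0.0571·64 + 1.1005·88 + 0.1462·42 + 0.0615·38 + 0.0840·62 + 0.0770·42 + 0.1288·20 = 119.9945
  x_2 = 0.0307·64 + 0.1350·88 + 1.1309·42 + 0.1353·38 + 0.1198·62 + 0.0669·42 + 0.1600·20 = 79.9250
  x_3 = 0.0355·64 + 0.0530·88 + 0.0671·42 + 1.0549·38 + 0.1186·62 + 0.1046·42 + 0.1290·20 = 64.1684
  x_4 = 0.0459·64 + 0.0825·88 + 0.0796·42 + 0.1065·38 + 1.0926·62 + 0.1128·42 + 0.0713·20 = 91.4901
  x_5 = 0.0476·64 + 0.0999·88 + 0.1343·42 + 0.0649·38 + 0.1528·62 + 1.0591·42 + 0.1065·20 = 76.0348
  x_6 = 0.0496·64 + 0.1134·88 + 0.1109·42 + 0.0408·38 + 0.0983·62 + 0.1393·42 + 1.1507·20 = 54.3198
Δx_2 = L[2,6] · Δd_6 = 0.1600 · 13 = 2.0798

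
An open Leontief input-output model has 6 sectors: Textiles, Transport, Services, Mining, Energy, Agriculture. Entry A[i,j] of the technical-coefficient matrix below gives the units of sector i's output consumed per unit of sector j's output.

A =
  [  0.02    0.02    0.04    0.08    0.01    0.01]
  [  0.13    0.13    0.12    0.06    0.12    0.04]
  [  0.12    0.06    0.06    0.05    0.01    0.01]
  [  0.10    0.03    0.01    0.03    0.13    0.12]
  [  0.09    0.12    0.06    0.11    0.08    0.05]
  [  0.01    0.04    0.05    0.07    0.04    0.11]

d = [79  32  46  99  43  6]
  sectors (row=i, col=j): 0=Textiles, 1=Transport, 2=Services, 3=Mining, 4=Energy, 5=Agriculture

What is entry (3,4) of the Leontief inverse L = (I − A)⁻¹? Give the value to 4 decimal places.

Form M = I − A:
  [  0.98   -0.02   -0.04   -0.08   -0.01   -0.01]
  [ -0.13    0.87   -0.12   -0.06   -0.12   -0.04]
  [ -0.12   -0.06    0.94   -0.05   -0.01   -0.01]
  [ -0.10   -0.03   -0.01    0.97   -0.13   -0.12]
  [ -0.09   -0.12   -0.06   -0.11    0.92   -0.05]
  [ -0.01   -0.04   -0.05   -0.07   -0.04    0.89]
Leontief inverse L = M⁻¹:
  [  1.0450    0.0368    0.0537    0.0969    0.0317    0.0288]
  [  0.2119    1.2002    0.1798    0.1279    0.1826    0.0858]
  [  0.1568    0.0880    1.0866    0.0809    0.0378    0.0310]
  [  0.1433    0.0748    0.0467    1.0808    0.1715    0.1609]
  [  0.1599    0.1788    0.1094    0.1663    1.1410    0.0976]
  [  0.0485    0.0732    0.0783    0.1039    0.0755    1.1466]
Total output x = L · d:
  x_0 = 1.0450·79 + 0.0368·32 + 0.0537·46 + 0.0969·99 + 0.0317·43 + 0.0288·6 = 97.3294
  x_1 = 0.2119·79 + 1.2002·32 + 0.1798·46 + 0.1279·99 + 0.1826·43 + 0.0858·6 = 84.4516
  x_2 = 0.1568·79 + 0.0880·32 + 1.0866·46 + 0.0809·99 + 0.0378·43 + 0.0310·6 = 75.0042
  x_3 = 0.1433·79 + 0.0748·32 + 0.0467·46 + 1.0808·99 + 0.1715·43 + 0.1609·6 = 131.2097
  x_4 = 0.1599·79 + 0.1788·32 + 0.1094·46 + 0.1663·99 + 1.1410·43 + 0.0976·6 = 89.4962
  x_5 = 0.0485·79 + 0.0732·32 + 0.0783·46 + 0.1039·99 + 0.0755·43 + 1.1466·6 = 30.1866

L[3,4] = 0.1715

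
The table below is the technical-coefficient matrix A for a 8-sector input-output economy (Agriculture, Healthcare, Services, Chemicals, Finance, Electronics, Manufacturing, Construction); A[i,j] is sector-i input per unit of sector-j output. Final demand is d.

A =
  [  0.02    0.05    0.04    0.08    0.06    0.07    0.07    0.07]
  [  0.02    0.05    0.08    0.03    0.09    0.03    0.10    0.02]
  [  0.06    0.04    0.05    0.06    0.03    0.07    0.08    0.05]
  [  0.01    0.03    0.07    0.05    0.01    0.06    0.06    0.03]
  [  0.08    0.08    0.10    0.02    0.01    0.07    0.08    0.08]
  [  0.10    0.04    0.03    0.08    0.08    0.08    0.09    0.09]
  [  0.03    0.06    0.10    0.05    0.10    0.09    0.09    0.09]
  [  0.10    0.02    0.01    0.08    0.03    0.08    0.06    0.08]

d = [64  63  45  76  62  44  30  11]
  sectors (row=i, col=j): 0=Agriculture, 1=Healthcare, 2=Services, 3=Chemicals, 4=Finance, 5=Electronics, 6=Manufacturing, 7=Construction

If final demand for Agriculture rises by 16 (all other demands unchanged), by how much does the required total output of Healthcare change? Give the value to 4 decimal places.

Form M = I − A:
  [  0.98   -0.05   -0.04   -0.08   -0.06   -0.07   -0.07   -0.07]
  [ -0.02    0.95   -0.08   -0.03   -0.09   -0.03   -0.10   -0.02]
  [ -0.06   -0.04    0.95   -0.06   -0.03   -0.07   -0.08   -0.05]
  [ -0.01   -0.03   -0.07    0.95   -0.01   -0.06   -0.06   -0.03]
  [ -0.08   -0.08   -0.10   -0.02    0.99   -0.07   -0.08   -0.08]
  [ -0.10   -0.04   -0.03   -0.08   -0.08    0.92   -0.09   -0.09]
  [ -0.03   -0.06   -0.10   -0.05   -0.10   -0.09    0.91   -0.09]
  [ -0.10   -0.02   -0.01   -0.08   -0.03   -0.08   -0.06    0.92]
Leontief inverse L = M⁻¹:
  [  1.0689    0.0904    0.0936    0.1304    0.1059    0.1328    0.1399    0.1285]
  [  0.0641    1.0912    0.1353    0.0738    0.1343    0.0887    0.1671    0.0751]
  [  0.1052    0.0789    1.1007    0.1103    0.0768    0.1311    0.1476    0.1071]
  [  0.0436    0.0576    0.1069    1.0863    0.0437    0.1043    0.1095    0.0705]
  [  0.1344    0.1253    0.1574    0.0804    1.0673    0.1412    0.1607    0.1465]
  [  0.1620    0.0928    0.0975    0.1471    0.1398    1.1621    0.1792    0.1678]
  [  0.0988    0.1156    0.1716    0.1177    0.1619    0.1750    1.1848    0.1703]
  [  0.1474    0.0591    0.0592    0.1345    0.0766    0.1439    0.1281    1.1403]
Total output x = L · d:
  x_0 = 1.0689·64 + 0.0904·63 + 0.0936·45 + 0.1304·76 + 0.1059·62 + 0.1328·44 + 0.1399·30 + 0.1285·11 = 106.2494
  x_1 = 0.0641·64 + 1.0912·63 + 0.1353·45 + 0.0738·76 + 0.1343·62 + 0.0887·44 + 0.1671·30 + 0.0751·11 = 102.6126
  x_2 = 0.1052·64 + 0.0789·63 + 1.1007·45 + 0.1103·76 + 0.0768·62 + 0.1311·44 + 0.1476·30 + 0.1071·11 = 85.7568
  x_3 = 0.0436·64 + 0.0576·63 + 0.1069·45 + 1.0863·76 + 0.0437·62 + 0.1043·44 + 0.1095·30 + 0.0705·11 = 105.1451
  x_4 = 0.1344·64 + 0.1253·63 + 0.1574·45 + 0.0804·76 + 1.0673·62 + 0.1412·44 + 0.1607·30 + 0.1465·11 = 108.5036
  x_5 = 0.1620·64 + 0.0928·63 + 0.0975·45 + 0.1471·76 + 0.1398·62 + 1.1621·44 + 0.1792·30 + 0.1678·11 = 98.8025
  x_6 = 0.0988·64 + 0.1156·63 + 0.1716·45 + 0.1177·76 + 0.1619·62 + 0.1750·44 + 1.1848·30 + 0.1703·11 = 85.4240
  x_7 = 0.1474·64 + 0.0591·63 + 0.0592·45 + 0.1345·76 + 0.0766·62 + 0.1439·44 + 0.1281·30 + 1.1403·11 = 53.5121
Δx_1 = L[1,0] · Δd_0 = 0.0641 · 16 = 1.0255

1.0255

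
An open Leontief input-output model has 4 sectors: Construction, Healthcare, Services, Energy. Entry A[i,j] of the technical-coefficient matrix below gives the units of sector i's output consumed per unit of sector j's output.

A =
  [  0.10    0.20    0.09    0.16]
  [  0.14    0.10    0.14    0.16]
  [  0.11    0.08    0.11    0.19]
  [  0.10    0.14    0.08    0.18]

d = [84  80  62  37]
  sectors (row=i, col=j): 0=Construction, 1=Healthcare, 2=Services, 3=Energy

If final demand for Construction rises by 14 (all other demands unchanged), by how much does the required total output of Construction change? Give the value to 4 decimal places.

17.2297

Form M = I − A:
  [  0.90   -0.20   -0.09   -0.16]
  [ -0.14    0.90   -0.14   -0.16]
  [ -0.11   -0.08    0.89   -0.19]
  [ -0.10   -0.14   -0.08    0.82]
Leontief inverse L = M⁻¹:
  [  1.2307    0.3478    0.2112    0.3569]
  [  0.2646    1.2476    0.2548    0.3541]
  [  0.2222    0.2141    1.2127    0.3661]
  [  0.2169    0.2763    0.1876    1.3592]
Total output x = L · d:
  x_0 = 1.2307·84 + 0.3478·80 + 0.2112·62 + 0.3569·37 = 157.5052
  x_1 = 0.2646·84 + 1.2476·80 + 0.2548·62 + 0.3541·37 = 150.9379
  x_2 = 0.2222·84 + 0.2141·80 + 1.2127·62 + 0.3661·37 = 124.5257
  x_3 = 0.2169·84 + 0.2763·80 + 0.1876·62 + 1.3592·37 = 102.2486
Δx_0 = L[0,0] · Δd_0 = 1.2307 · 14 = 17.2297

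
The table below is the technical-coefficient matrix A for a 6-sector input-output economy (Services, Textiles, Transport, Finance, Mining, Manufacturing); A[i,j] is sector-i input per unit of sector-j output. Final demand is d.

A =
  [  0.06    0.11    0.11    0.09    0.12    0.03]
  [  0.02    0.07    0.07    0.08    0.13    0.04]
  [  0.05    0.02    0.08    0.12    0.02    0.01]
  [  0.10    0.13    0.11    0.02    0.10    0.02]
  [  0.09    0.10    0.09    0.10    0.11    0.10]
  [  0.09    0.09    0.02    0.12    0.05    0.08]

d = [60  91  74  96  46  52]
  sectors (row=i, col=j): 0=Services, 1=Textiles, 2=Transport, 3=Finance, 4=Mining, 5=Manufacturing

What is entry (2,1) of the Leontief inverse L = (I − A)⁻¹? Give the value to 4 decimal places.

Form M = I − A:
  [  0.94   -0.11   -0.11   -0.09   -0.12   -0.03]
  [ -0.02    0.93   -0.07   -0.08   -0.13   -0.04]
  [ -0.05   -0.02    0.92   -0.12   -0.02   -0.01]
  [ -0.10   -0.13   -0.11    0.98   -0.10   -0.02]
  [ -0.09   -0.10   -0.09   -0.10    0.89   -0.10]
  [ -0.09   -0.09   -0.02   -0.12   -0.05    0.92]
Leontief inverse L = M⁻¹:
  [  1.1232    0.1904    0.1912    0.1722    0.2070    0.0732]
  [  0.0734    1.1362    0.1339    0.1458    0.1996    0.0781]
  [  0.0879    0.0673    1.1292    0.1622    0.0669    0.0289]
  [  0.1540    0.2011    0.1842    1.0993    0.1811    0.0594]
  [  0.1647    0.1952    0.1794    0.1949    1.2087    0.1514]
  [  0.1480    0.1681    0.0901    0.1886    0.1306    1.1184]
Total output x = L · d:
  x_0 = 1.1232·60 + 0.1904·91 + 0.1912·74 + 0.1722·96 + 0.2070·46 + 0.0732·52 = 128.7274
  x_1 = 0.0734·60 + 1.1362·91 + 0.1339·74 + 0.1458·96 + 0.1996·46 + 0.0781·52 = 144.9566
  x_2 = 0.0879·60 + 0.0673·91 + 1.1292·74 + 0.1622·96 + 0.0669·46 + 0.0289·52 = 115.1114
  x_3 = 0.1540·60 + 0.2011·91 + 0.1842·74 + 1.0993·96 + 0.1811·46 + 0.0594·52 = 158.1144
  x_4 = 0.1647·60 + 0.1952·91 + 0.1794·74 + 0.1949·96 + 1.2087·46 + 0.1514·52 = 123.1054
  x_5 = 0.1480·60 + 0.1681·91 + 0.0901·74 + 0.1886·96 + 0.1306·46 + 1.1184·52 = 113.1117

L[2,1] = 0.0673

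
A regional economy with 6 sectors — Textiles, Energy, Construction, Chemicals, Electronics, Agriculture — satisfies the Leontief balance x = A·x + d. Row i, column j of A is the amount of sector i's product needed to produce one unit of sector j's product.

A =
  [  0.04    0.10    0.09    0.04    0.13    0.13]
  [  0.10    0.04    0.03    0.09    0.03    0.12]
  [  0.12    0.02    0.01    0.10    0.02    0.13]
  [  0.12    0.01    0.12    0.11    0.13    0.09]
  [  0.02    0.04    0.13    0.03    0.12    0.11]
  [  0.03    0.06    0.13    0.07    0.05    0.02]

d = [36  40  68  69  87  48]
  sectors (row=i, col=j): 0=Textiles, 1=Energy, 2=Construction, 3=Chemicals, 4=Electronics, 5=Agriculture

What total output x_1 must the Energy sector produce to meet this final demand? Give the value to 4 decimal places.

Form M = I − A:
  [  0.96   -0.10   -0.09   -0.04   -0.13   -0.13]
  [ -0.10    0.96   -0.03   -0.09   -0.03   -0.12]
  [ -0.12   -0.02    0.99   -0.10   -0.02   -0.13]
  [ -0.12   -0.01   -0.12    0.89   -0.13   -0.09]
  [ -0.02   -0.04   -0.13   -0.03    0.88   -0.11]
  [ -0.03   -0.06   -0.13   -0.07   -0.05    0.98]
Leontief inverse L = M⁻¹:
  [  1.1024    0.1415    0.1725    0.1072    0.1999    0.2187]
  [  0.1508    1.0767    0.1010    0.1450    0.0934    0.1890]
  [  0.1684    0.0575    1.0828    0.1534    0.0853    0.1967]
  [  0.1922    0.0583    0.2177    1.1854    0.2215    0.1952]
  [  0.0737    0.0734    0.1985    0.0873    1.1777    0.1853]
  [  0.0828    0.0858    0.1808    0.1216    0.0991    1.0882]
Total output x = L · d:
  x_0 = 1.1024·36 + 0.1415·40 + 0.1725·68 + 0.1072·69 + 0.1999·87 + 0.2187·48 = 92.3540
  x_1 = 0.1508·36 + 1.0767·40 + 0.1010·68 + 0.1450·69 + 0.0934·87 + 0.1890·48 = 82.5733
  x_2 = 0.1684·36 + 0.0575·40 + 1.0828·68 + 0.1534·69 + 0.0853·87 + 0.1967·48 = 109.4399
  x_3 = 0.1922·36 + 0.0583·40 + 0.2177·68 + 1.1854·69 + 0.2215·87 + 0.1952·48 = 134.4903
  x_4 = 0.0737·36 + 0.0734·40 + 0.1985·68 + 0.0873·69 + 1.1777·87 + 0.1853·48 = 136.4617
  x_5 = 0.0828·36 + 0.0858·40 + 0.1808·68 + 0.1216·69 + 0.0991·87 + 1.0882·48 = 87.9486

82.5733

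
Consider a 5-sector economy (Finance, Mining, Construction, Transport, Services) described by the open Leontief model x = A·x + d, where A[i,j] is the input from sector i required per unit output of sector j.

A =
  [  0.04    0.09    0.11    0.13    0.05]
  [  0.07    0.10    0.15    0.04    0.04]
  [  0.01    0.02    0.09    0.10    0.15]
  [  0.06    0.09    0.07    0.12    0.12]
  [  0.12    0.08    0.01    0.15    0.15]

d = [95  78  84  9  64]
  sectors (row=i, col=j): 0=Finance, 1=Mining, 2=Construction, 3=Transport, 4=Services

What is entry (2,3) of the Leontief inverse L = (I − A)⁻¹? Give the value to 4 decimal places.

L[2,3] = 0.1800

Form M = I − A:
  [  0.96   -0.09   -0.11   -0.13   -0.05]
  [ -0.07    0.90   -0.15   -0.04   -0.04]
  [ -0.01   -0.02    0.91   -0.10   -0.15]
  [ -0.06   -0.09   -0.07    0.88   -0.12]
  [ -0.12   -0.08   -0.01   -0.15    0.85]
Leontief inverse L = M⁻¹:
  [  1.0833    0.1446    0.1722    0.2084    0.1303]
  [  0.1070    1.1477    0.2119    0.1114    0.1134]
  [  0.0571    0.0695    1.1337    0.1800    0.2321]
  [  0.1144    0.1541    0.1347    1.2112    0.2087]
  [  0.1839    0.1564    0.0814    0.2558    1.2451]
Total output x = L · d:
  x_0 = 1.0833·95 + 0.1446·78 + 0.1722·84 + 0.2084·9 + 0.1303·64 = 138.8799
  x_1 = 0.1070·95 + 1.1477·78 + 0.2119·84 + 0.1114·9 + 0.1134·64 = 125.7592
  x_2 = 0.0571·95 + 0.0695·78 + 1.1337·84 + 0.1800·9 + 0.2321·64 = 122.5549
  x_3 = 0.1144·95 + 0.1541·78 + 0.1347·84 + 1.2112·9 + 0.2087·64 = 58.4653
  x_4 = 0.1839·95 + 0.1564·78 + 0.0814·84 + 0.2558·9 + 1.2451·64 = 118.4961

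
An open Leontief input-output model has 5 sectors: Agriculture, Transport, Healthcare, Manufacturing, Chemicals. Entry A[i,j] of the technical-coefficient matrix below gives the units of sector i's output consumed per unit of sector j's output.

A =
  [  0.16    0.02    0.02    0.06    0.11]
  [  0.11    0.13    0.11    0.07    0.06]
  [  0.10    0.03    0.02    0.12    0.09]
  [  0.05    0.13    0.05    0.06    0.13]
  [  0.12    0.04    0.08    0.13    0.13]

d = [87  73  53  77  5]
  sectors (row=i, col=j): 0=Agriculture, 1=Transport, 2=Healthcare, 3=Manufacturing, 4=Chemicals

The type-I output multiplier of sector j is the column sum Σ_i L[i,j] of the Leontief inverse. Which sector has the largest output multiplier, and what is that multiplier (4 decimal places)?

Form M = I − A:
  [  0.84   -0.02   -0.02   -0.06   -0.11]
  [ -0.11    0.87   -0.11   -0.07   -0.06]
  [ -0.10   -0.03    0.98   -0.12   -0.09]
  [ -0.05   -0.13   -0.05    0.94   -0.13]
  [ -0.12   -0.04   -0.08   -0.13    0.87]
Leontief inverse L = M⁻¹:
  [  1.2370    0.0558    0.0523    0.1151    0.1829]
  [  0.2032    1.1873    0.1565    0.1414    0.1449]
  [  0.1685    0.0735    1.0541    0.1731    0.1613]
  [  0.1326    0.1844    0.0979    1.1273    0.2081]
  [  0.2153    0.0966    0.1260    0.2067    1.2272]
Total output x = L · d:
  x_0 = 1.2370·87 + 0.0558·73 + 0.0523·53 + 0.1151·77 + 0.1829·5 = 124.2429
  x_1 = 0.2032·87 + 1.1873·73 + 0.1565·53 + 0.1414·77 + 0.1449·5 = 124.2557
  x_2 = 0.1685·87 + 0.0735·73 + 1.0541·53 + 0.1731·77 + 0.1613·5 = 90.0228
  x_3 = 0.1326·87 + 0.1844·73 + 0.0979·53 + 1.1273·77 + 0.2081·5 = 118.0352
  x_4 = 0.2153·87 + 0.0966·73 + 0.1260·53 + 0.2067·77 + 1.2272·5 = 54.5124
Output multipliers (column sums of L):
  Agriculture: 1.9566
  Transport: 1.5977
  Healthcare: 1.4867
  Manufacturing: 1.7636
  Chemicals: 1.9243

Agriculture (1.9566)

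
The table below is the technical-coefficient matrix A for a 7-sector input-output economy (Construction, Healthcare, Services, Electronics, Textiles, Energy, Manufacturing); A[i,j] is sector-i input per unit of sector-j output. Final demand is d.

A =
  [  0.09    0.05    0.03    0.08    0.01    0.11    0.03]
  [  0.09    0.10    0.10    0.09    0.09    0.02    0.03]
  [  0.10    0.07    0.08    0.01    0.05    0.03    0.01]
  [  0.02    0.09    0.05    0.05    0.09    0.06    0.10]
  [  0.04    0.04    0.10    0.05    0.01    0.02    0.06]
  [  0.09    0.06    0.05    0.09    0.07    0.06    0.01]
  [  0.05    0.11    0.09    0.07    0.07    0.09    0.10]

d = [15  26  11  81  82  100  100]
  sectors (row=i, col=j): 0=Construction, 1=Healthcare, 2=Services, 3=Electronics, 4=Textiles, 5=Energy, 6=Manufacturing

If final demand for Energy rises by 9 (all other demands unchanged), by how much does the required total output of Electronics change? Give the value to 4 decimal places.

0.9236

Form M = I − A:
  [  0.91   -0.05   -0.03   -0.08   -0.01   -0.11   -0.03]
  [ -0.09    0.90   -0.10   -0.09   -0.09   -0.02   -0.03]
  [ -0.10   -0.07    0.92   -0.01   -0.05   -0.03   -0.01]
  [ -0.02   -0.09   -0.05    0.95   -0.09   -0.06   -0.10]
  [ -0.04   -0.04   -0.10   -0.05    0.99   -0.02   -0.06]
  [ -0.09   -0.06   -0.05   -0.09   -0.07    0.94   -0.01]
  [ -0.05   -0.11   -0.09   -0.07   -0.07   -0.09    0.90]
Leontief inverse L = M⁻¹:
  [  1.1409    0.1021    0.0752    0.1283    0.0515    0.1533    0.0617]
  [  0.1534    1.1663    0.1654    0.1441    0.1389    0.0671    0.0718]
  [  0.1469    0.1118    1.1217    0.0473    0.0794    0.0632    0.0323]
  [  0.0759    0.1536    0.1135    1.1022    0.1379    0.1026    0.1417]
  [  0.0813    0.0841    0.1409    0.0824    1.0429    0.0515    0.0863]
  [  0.1415    0.1131    0.1006    0.1371    0.1103    1.1014    0.0444]
  [  0.1232    0.1892    0.1664    0.1353    0.1306    0.1452    1.1487]
Total output x = L · d:
  x_0 = 1.1409·15 + 0.1021·26 + 0.0752·11 + 0.1283·81 + 0.0515·82 + 0.1533·100 + 0.0617·100 = 56.7028
  x_1 = 0.1534·15 + 1.1663·26 + 0.1654·11 + 0.1441·81 + 0.1389·82 + 0.0671·100 + 0.0718·100 = 71.3944
  x_2 = 0.1469·15 + 0.1118·26 + 1.1217·11 + 0.0473·81 + 0.0794·82 + 0.0632·100 + 0.0323·100 = 37.3392
  x_3 = 0.0759·15 + 0.1536·26 + 0.1135·11 + 1.1022·81 + 0.1379·82 + 0.1026·100 + 0.1417·100 = 131.4003
  x_4 = 0.0813·15 + 0.0841·26 + 0.1409·11 + 0.0824·81 + 1.0429·82 + 0.0515·100 + 0.0863·100 = 110.9346
  x_5 = 0.1415·15 + 0.1131·26 + 0.1006·11 + 0.1371·81 + 0.1103·82 + 1.1014·100 + 0.0444·100 = 140.8957
  x_6 = 0.1232·15 + 0.1892·26 + 0.1664·11 + 0.1353·81 + 0.1306·82 + 0.1452·100 + 1.1487·100 = 159.6590
Δx_3 = L[3,5] · Δd_5 = 0.1026 · 9 = 0.9236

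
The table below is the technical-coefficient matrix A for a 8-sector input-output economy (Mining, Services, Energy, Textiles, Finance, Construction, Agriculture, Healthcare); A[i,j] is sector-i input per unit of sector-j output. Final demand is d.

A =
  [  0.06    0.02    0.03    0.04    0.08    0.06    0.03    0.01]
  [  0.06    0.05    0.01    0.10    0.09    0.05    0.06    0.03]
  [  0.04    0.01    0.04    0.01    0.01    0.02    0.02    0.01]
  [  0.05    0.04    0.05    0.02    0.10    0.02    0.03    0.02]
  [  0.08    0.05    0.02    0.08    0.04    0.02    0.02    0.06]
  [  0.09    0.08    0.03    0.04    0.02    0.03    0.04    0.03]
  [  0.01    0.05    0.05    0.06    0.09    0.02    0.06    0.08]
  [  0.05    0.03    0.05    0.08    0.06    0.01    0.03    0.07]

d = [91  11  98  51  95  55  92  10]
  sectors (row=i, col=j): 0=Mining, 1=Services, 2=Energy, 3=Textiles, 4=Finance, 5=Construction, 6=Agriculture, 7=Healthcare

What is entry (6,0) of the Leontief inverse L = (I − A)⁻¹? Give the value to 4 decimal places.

L[6,0] = 0.0451

Form M = I − A:
  [  0.94   -0.02   -0.03   -0.04   -0.08   -0.06   -0.03   -0.01]
  [ -0.06    0.95   -0.01   -0.10   -0.09   -0.05   -0.06   -0.03]
  [ -0.04   -0.01    0.96   -0.01   -0.01   -0.02   -0.02   -0.01]
  [ -0.05   -0.04   -0.05    0.98   -0.10   -0.02   -0.03   -0.02]
  [ -0.08   -0.05   -0.02   -0.08    0.96   -0.02   -0.02   -0.06]
  [ -0.09   -0.08   -0.03   -0.04   -0.02    0.97   -0.04   -0.03]
  [ -0.01   -0.05   -0.05   -0.06   -0.09   -0.02    0.94   -0.08]
  [ -0.05   -0.03   -0.05   -0.08   -0.06   -0.01   -0.03    0.93]
Leontief inverse L = M⁻¹:
  [  1.0906    0.0418    0.0466    0.0665    0.1100    0.0755    0.0471    0.0286]
  [  0.1002    1.0804    0.0341    0.1387    0.1375    0.0706    0.0851    0.0578]
  [  0.0528    0.0186    1.0483    0.0210    0.0236    0.0275    0.0281    0.0177]
  [  0.0794    0.0600    0.0660    1.0486    0.1297    0.0350    0.0467    0.0396]
  [  0.1124    0.0721    0.0400    0.1110    1.0793    0.0377    0.0397    0.0806]
  [  0.1211    0.1023    0.0483    0.0712    0.0583    1.0491    0.0612    0.0495]
  [  0.0451    0.0762    0.0732    0.0977    0.1309    0.0364    1.0826    0.1086]
  [  0.0815    0.0515    0.0711    0.1105    0.0973    0.0257    0.0489    1.0923]
Total output x = L · d:
  x_0 = 1.0906·91 + 0.0418·11 + 0.0466·98 + 0.0665·51 + 0.1100·95 + 0.0755·55 + 0.0471·92 + 0.0286·10 = 126.8781
  x_1 = 0.1002·91 + 1.0804·11 + 0.0341·98 + 0.1387·51 + 0.1375·95 + 0.0706·55 + 0.0851·92 + 0.0578·10 = 56.7795
  x_2 = 0.0528·91 + 0.0186·11 + 1.0483·98 + 0.0210·51 + 0.0236·95 + 0.0275·55 + 0.0281·92 + 0.0177·10 = 115.3289
  x_3 = 0.0794·91 + 0.0600·11 + 0.0660·98 + 1.0486·51 + 0.1297·95 + 0.0350·55 + 0.0467·92 + 0.0396·10 = 86.7810
  x_4 = 0.1124·91 + 0.0721·11 + 0.0400·98 + 0.1110·51 + 1.0793·95 + 0.0377·55 + 0.0397·92 + 0.0806·10 = 129.6668
  x_5 = 0.1211·91 + 0.1023·11 + 0.0483·98 + 0.0712·51 + 0.0583·95 + 1.0491·55 + 0.0612·92 + 0.0495·10 = 89.8706
  x_6 = 0.0451·91 + 0.0762·11 + 0.0732·98 + 0.0977·51 + 0.1309·95 + 0.0364·55 + 1.0826·92 + 0.1086·10 = 132.2148
  x_7 = 0.0815·91 + 0.0515·11 + 0.0711·98 + 0.1105·51 + 0.0973·95 + 0.0257·55 + 0.0489·92 + 1.0923·10 = 46.6681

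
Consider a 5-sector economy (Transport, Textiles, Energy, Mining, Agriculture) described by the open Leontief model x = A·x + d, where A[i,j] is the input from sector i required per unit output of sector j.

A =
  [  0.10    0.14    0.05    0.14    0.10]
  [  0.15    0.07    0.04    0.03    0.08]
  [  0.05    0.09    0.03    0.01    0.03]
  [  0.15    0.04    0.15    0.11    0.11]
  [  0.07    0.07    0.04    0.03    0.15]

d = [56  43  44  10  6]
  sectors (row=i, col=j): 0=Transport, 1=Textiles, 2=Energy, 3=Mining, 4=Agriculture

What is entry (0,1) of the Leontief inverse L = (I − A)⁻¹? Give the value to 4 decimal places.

L[0,1] = 0.2148

Form M = I − A:
  [  0.90   -0.14   -0.05   -0.14   -0.10]
  [ -0.15    0.93   -0.04   -0.03   -0.08]
  [ -0.05   -0.09    0.97   -0.01   -0.03]
  [ -0.15   -0.04   -0.15    0.89   -0.11]
  [ -0.07   -0.07   -0.04   -0.03    0.85]
Leontief inverse L = M⁻¹:
  [  1.2020    0.2148    0.1103    0.2040    0.1919]
  [  0.2167    1.1294    0.0757    0.0779    0.1445]
  [  0.0886    0.1209    1.0480    0.0319    0.0629]
  [  0.2433    0.1223    0.2075    1.1750    0.1995]
  [  0.1296    0.1207    0.0720    0.0662    1.2142]
Total output x = L · d:
  x_0 = 1.2020·56 + 0.2148·43 + 0.1103·44 + 0.2040·10 + 0.1919·6 = 84.5928
  x_1 = 0.2167·56 + 1.1294·43 + 0.0757·44 + 0.0779·10 + 0.1445·6 = 65.6786
  x_2 = 0.0886·56 + 0.1209·43 + 1.0480·44 + 0.0319·10 + 0.0629·6 = 56.9661
  x_3 = 0.2433·56 + 0.1223·43 + 0.2075·44 + 1.1750·10 + 0.1995·6 = 40.9580
  x_4 = 0.1296·56 + 0.1207·43 + 0.0720·44 + 0.0662·10 + 1.2142·6 = 23.5604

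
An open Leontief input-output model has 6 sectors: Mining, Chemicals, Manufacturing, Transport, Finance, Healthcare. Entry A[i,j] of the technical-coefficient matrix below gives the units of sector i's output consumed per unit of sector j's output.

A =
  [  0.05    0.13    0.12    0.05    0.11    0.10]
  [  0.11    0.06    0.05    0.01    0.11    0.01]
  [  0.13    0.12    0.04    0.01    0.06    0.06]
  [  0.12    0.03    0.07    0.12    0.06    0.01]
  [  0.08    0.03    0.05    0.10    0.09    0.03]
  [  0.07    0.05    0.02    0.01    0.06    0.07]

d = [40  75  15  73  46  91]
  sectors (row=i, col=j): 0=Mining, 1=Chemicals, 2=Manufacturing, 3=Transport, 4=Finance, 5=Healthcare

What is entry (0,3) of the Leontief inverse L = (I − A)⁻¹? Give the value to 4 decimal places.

Form M = I − A:
  [  0.95   -0.13   -0.12   -0.05   -0.11   -0.10]
  [ -0.11    0.94   -0.05   -0.01   -0.11   -0.01]
  [ -0.13   -0.12    0.96   -0.01   -0.06   -0.06]
  [ -0.12   -0.03   -0.07    0.88   -0.06   -0.01]
  [ -0.08   -0.03   -0.05   -0.10    0.91   -0.03]
  [ -0.07   -0.05   -0.02   -0.01   -0.06    0.93]
Leontief inverse L = M⁻¹:
  [  1.1367    0.1956    0.1717    0.0917    0.1878    0.1424]
  [  0.1627    1.1067    0.0905    0.0421    0.1649    0.0410]
  [  0.1918    0.1757    1.0863    0.0406    0.1251    0.0971]
  [  0.1866    0.0845    0.1198    1.1635    0.1203    0.0451]
  [  0.1399    0.0754    0.0925    0.1406    1.1443    0.0603]
  [  0.1095    0.0838    0.0484    0.0316    0.1008    1.0947]
Total output x = L · d:
  x_0 = 1.1367·40 + 0.1956·75 + 0.1717·15 + 0.0917·73 + 0.1878·46 + 0.1424·91 = 91.0116
  x_1 = 0.1627·40 + 1.1067·75 + 0.0905·15 + 0.0421·73 + 0.1649·46 + 0.0410·91 = 105.2544
  x_2 = 0.1918·40 + 0.1757·75 + 1.0863·15 + 0.0406·73 + 0.1251·46 + 0.0971·91 = 54.6893
  x_3 = 0.1866·40 + 0.0845·75 + 0.1198·15 + 1.1635·73 + 0.1203·46 + 0.0451·91 = 110.1681
  x_4 = 0.1399·40 + 0.0754·75 + 0.0925·15 + 0.1406·73 + 1.1443·46 + 0.0603·91 = 81.0200
  x_5 = 0.1095·40 + 0.0838·75 + 0.0484·15 + 0.0316·73 + 0.1008·46 + 1.0947·91 = 117.9465

L[0,3] = 0.0917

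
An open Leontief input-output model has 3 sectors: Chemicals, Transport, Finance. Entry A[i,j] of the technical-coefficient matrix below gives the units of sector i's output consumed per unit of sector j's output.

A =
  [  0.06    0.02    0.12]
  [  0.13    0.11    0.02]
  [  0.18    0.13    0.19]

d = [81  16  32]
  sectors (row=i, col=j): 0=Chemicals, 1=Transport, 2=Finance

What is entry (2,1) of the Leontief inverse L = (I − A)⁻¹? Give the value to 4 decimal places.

Form M = I − A:
  [  0.94   -0.02   -0.12]
  [ -0.13    0.89   -0.02]
  [ -0.18   -0.13    0.81]
Leontief inverse L = M⁻¹:
  [  1.1021    0.0488    0.1645]
  [  0.1671    1.1351    0.0528]
  [  0.2717    0.1930    1.2796]
Total output x = L · d:
  x_0 = 1.1021·81 + 0.0488·16 + 0.1645·32 = 95.3117
  x_1 = 0.1671·81 + 1.1351·16 + 0.0528·32 = 33.3836
  x_2 = 0.2717·81 + 0.1930·16 + 1.2796·32 = 66.0444

L[2,1] = 0.1930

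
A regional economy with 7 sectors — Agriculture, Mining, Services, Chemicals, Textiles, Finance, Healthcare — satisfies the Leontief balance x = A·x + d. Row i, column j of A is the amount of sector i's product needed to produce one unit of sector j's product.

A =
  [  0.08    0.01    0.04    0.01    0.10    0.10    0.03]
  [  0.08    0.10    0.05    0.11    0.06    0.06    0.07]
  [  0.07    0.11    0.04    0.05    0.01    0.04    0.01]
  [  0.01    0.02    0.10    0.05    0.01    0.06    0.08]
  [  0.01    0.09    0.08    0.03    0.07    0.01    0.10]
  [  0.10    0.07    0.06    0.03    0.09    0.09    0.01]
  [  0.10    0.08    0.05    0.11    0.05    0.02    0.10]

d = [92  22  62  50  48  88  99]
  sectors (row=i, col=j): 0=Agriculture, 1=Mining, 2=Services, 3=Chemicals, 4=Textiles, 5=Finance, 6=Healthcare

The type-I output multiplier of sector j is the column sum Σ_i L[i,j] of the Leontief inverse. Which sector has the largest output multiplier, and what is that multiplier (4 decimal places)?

Form M = I − A:
  [  0.92   -0.01   -0.04   -0.01   -0.10   -0.10   -0.03]
  [ -0.08    0.90   -0.05   -0.11   -0.06   -0.06   -0.07]
  [ -0.07   -0.11    0.96   -0.05   -0.01   -0.04   -0.01]
  [ -0.01   -0.02   -0.10    0.95   -0.01   -0.06   -0.08]
  [ -0.01   -0.09   -0.08   -0.03    0.93   -0.01   -0.10]
  [ -0.10   -0.07   -0.06   -0.03   -0.09    0.91   -0.01]
  [ -0.10   -0.08   -0.05   -0.11   -0.05   -0.02    0.90]
Leontief inverse L = M⁻¹:
  [  1.1210    0.0530    0.0770    0.0380    0.1417    0.1355    0.0630]
  [  0.1374    1.1598    0.1056    0.1626    0.1099    0.1109    0.1238]
  [  0.1085    0.1480    1.0730    0.0831    0.0431    0.0757    0.0401]
  [  0.0492    0.0612    0.1325    1.0839    0.0369    0.0895    0.1093]
  [  0.0546    0.1434    0.1198    0.0763    1.1042    0.0411    0.1442]
  [  0.1496    0.1225    0.1047    0.0672    0.1384    1.1351    0.0496]
  [  0.1552    0.1354    0.1027    0.1615    0.0968    0.0676    1.1538]
Total output x = L · d:
  x_0 = 1.1210·92 + 0.0530·22 + 0.0770·62 + 0.0380·50 + 0.1417·48 + 0.1355·88 + 0.0630·99 = 135.9292
  x_1 = 0.1374·92 + 1.1598·22 + 0.1056·62 + 0.1626·50 + 0.1099·48 + 0.1109·88 + 0.1238·99 = 80.1192
  x_2 = 0.1085·92 + 0.1480·22 + 1.0730·62 + 0.0831·50 + 0.0431·48 + 0.0757·88 + 0.0401·99 = 96.6083
  x_3 = 0.0492·92 + 0.0612·22 + 0.1325·62 + 1.0839·50 + 0.0369·48 + 0.0895·88 + 0.1093·99 = 88.7496
  x_4 = 0.0546·92 + 0.1434·22 + 0.1198·62 + 0.0763·50 + 1.1042·48 + 0.0411·88 + 0.1442·99 = 90.3123
  x_5 = 0.1496·92 + 0.1225·22 + 0.1047·62 + 0.0672·50 + 0.1384·48 + 1.1351·88 + 0.0496·99 = 137.7511
  x_6 = 0.1552·92 + 0.1354·22 + 0.1027·62 + 0.1615·50 + 0.0968·48 + 0.0676·88 + 1.1538·99 = 156.5177
Output multipliers (column sums of L):
  Agriculture: 1.7753
  Mining: 1.8232
  Services: 1.7152
  Chemicals: 1.6727
  Textiles: 1.6709
  Finance: 1.6553
  Healthcare: 1.6839

Mining (1.8232)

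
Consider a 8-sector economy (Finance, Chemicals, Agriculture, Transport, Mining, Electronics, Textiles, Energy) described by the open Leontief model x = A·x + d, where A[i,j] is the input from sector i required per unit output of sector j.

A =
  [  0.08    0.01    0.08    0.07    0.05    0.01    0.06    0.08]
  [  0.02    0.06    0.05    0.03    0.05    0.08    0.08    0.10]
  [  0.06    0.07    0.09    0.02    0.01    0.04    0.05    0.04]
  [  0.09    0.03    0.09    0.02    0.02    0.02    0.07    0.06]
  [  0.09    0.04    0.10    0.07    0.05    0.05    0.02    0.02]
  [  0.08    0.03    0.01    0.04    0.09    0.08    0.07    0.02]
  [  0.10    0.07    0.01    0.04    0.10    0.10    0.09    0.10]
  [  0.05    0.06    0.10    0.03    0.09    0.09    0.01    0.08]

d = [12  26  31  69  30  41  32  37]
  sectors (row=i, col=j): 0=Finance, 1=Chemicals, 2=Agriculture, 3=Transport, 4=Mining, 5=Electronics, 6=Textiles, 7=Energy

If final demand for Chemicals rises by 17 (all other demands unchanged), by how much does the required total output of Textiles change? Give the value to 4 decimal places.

2.0483

Form M = I − A:
  [  0.92   -0.01   -0.08   -0.07   -0.05   -0.01   -0.06   -0.08]
  [ -0.02    0.94   -0.05   -0.03   -0.05   -0.08   -0.08   -0.10]
  [ -0.06   -0.07    0.91   -0.02   -0.01   -0.04   -0.05   -0.04]
  [ -0.09   -0.03   -0.09    0.98   -0.02   -0.02   -0.07   -0.06]
  [ -0.09   -0.04   -0.10   -0.07    0.95   -0.05   -0.02   -0.02]
  [ -0.08   -0.03   -0.01   -0.04   -0.09    0.92   -0.07   -0.02]
  [ -0.10   -0.07   -0.01   -0.04   -0.10   -0.10    0.91   -0.10]
  [ -0.05   -0.06   -0.10   -0.03   -0.09   -0.09   -0.01    0.92]
Leontief inverse L = M⁻¹:
  [  1.1394    0.0476    0.1395    0.1028    0.0945    0.0540    0.1025    0.1314]
  [  0.0819    1.1030    0.1058    0.0649    0.1060    0.1376    0.1278    0.1550]
  [  0.1074    0.1041    1.1355    0.0472    0.0495    0.0815    0.0906    0.0858]
  [  0.1429    0.0654    0.1408    1.0504    0.0625    0.0623    0.1111    0.1089]
  [  0.1468    0.0747    0.1559    0.1021    1.0897    0.0899    0.0643    0.0670]
  [  0.1399    0.0628    0.0593    0.0755    0.1377    1.1245    0.1141    0.0663]
  [  0.1830    0.1205    0.0839    0.0899    0.1722    0.1694    1.1518    0.1711]
  [  0.1136    0.1027    0.1645    0.0676    0.1414    0.1434    0.0573    1.1320]
Total output x = L · d:
  x_0 = 1.1394·12 + 0.0476·26 + 0.1395·31 + 0.1028·69 + 0.0945·30 + 0.0540·41 + 0.1025·32 + 0.1314·37 = 39.5178
  x_1 = 0.0819·12 + 1.1030·26 + 0.1058·31 + 0.0649·69 + 0.1060·30 + 0.1376·41 + 0.1278·32 + 0.1550·37 = 56.0694
  x_2 = 0.1074·12 + 0.1041·26 + 1.1355·31 + 0.0472·69 + 0.0495·30 + 0.0815·41 + 0.0906·32 + 0.0858·37 = 53.3532
  x_3 = 0.1429·12 + 0.0654·26 + 0.1408·31 + 1.0504·69 + 0.0625·30 + 0.0623·41 + 0.1111·32 + 0.1089·37 = 92.2683
  x_4 = 0.1468·12 + 0.0747·26 + 0.1559·31 + 0.1021·69 + 1.0897·30 + 0.0899·41 + 0.0643·32 + 0.0670·37 = 56.4947
  x_5 = 0.1399·12 + 0.0628·26 + 0.0593·31 + 0.0755·69 + 0.1377·30 + 1.1245·41 + 0.1141·32 + 0.0663·37 = 66.7014
  x_6 = 0.1830·12 + 0.1205·26 + 0.0839·31 + 0.0899·69 + 0.1722·30 + 0.1694·41 + 1.1518·32 + 0.1711·37 = 69.4331
  x_7 = 0.1136·12 + 0.1027·26 + 0.1645·31 + 0.0676·69 + 0.1414·30 + 0.1434·41 + 0.0573·32 + 1.1320·37 = 67.6363
Δx_6 = L[6,1] · Δd_1 = 0.1205 · 17 = 2.0483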